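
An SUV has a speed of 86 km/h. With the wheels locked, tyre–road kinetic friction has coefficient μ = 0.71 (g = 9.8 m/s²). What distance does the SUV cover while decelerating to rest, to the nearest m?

86 km/h ÷ 3.6 = 23.8889 m/s.
a = μg = 0.71 × 9.8 = 6.958 m/s².
Braking distance = v²/(2a) = 23.8889² / (2 × 6.958) = 570.680 / 13.916 = 41.009 m.

Braking distance ≈ 41 m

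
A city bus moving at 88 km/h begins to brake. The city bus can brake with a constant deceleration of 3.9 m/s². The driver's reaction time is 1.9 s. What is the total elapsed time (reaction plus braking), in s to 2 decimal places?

Total time ≈ 8.17 s

88 km/h ÷ 3.6 = 24.4444 m/s.
Braking time = v/a = 24.4444 / 3.900 = 6.268 s.
Total = 1.9 + 6.268 = 8.168 s.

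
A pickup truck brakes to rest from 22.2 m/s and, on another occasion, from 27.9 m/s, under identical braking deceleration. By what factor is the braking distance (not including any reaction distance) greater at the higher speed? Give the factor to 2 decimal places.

Braking distance d = v²/(2a), so with a fixed, d ∝ v².
Factor = (27.9/22.2)² = 1.2568² = 1.5795.

Factor ≈ 1.58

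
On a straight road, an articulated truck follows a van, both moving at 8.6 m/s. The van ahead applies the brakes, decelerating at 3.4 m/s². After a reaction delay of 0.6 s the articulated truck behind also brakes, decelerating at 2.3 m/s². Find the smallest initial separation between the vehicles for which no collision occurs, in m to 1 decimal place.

Minimum gap ≈ 10.4 m

Leader travels v²/(2a_L) = 73.960 / 6.800 = 10.876 m before stopping.
Follower covers v·t_r = 8.6000 × 0.6 = 5.160 m while reacting, then v²/(2a_F) = 73.960 / 4.600 = 16.078 m while braking, for a total of 5.160 + 16.078 = 21.238 m.
Since a_F ≤ a_L and the follower starts braking later, the follower is never slower than the leader, so the closest approach is when both have stopped.
Minimum gap = 21.238 − 10.876 = 10.362 m.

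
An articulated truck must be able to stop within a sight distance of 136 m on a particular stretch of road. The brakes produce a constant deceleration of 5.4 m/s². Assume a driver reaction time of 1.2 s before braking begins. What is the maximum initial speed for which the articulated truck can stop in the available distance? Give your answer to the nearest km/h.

Maximum speed ≈ 117 km/h

Stopping distance: v·t_r + v²/(2a) = 136 with t_r = 1.2 s and a = 5.400 m/s².
So v² + 12.960 v − 1468.80 = 0.
Positive root: v = −a·t_r + √((a·t_r)² + 2a·d) = −6.480 + √(41.990 + 1468.80) = 32.3889 m/s.
32.3889 m/s × 3.6 = 116.600 km/h.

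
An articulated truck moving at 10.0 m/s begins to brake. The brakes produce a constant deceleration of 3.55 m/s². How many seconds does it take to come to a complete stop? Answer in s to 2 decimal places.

Braking time ≈ 2.82 s

Braking time = v/a = 10.0000 / 3.550 = 2.817 s.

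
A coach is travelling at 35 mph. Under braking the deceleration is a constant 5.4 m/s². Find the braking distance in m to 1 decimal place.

Braking distance ≈ 22.7 m

35 mph × 0.44704 = 15.6464 m/s.
Braking distance = v²/(2a) = 15.6464² / (2 × 5.400) = 244.810 / 10.800 = 22.668 m.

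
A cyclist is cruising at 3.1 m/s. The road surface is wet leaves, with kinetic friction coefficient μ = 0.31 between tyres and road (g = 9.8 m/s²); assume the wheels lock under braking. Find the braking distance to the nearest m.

Braking distance ≈ 2 m

a = μg = 0.31 × 9.8 = 3.038 m/s².
Braking distance = v²/(2a) = 3.1000² / (2 × 3.038) = 9.610 / 6.076 = 1.582 m.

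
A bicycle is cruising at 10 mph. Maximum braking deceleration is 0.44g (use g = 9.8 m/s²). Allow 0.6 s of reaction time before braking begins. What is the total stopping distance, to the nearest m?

Total stopping distance ≈ 5 m

10 mph × 0.44704 = 4.4704 m/s.
a = 0.44 × 9.8 = 4.312 m/s².
Reaction distance = v·t_r = 4.4704 × 0.6 = 2.682 m.
Braking distance = v²/(2a) = 4.4704² / (2 × 4.312) = 19.984 / 8.624 = 2.317 m.
Total = 2.682 + 2.317 = 4.999 m.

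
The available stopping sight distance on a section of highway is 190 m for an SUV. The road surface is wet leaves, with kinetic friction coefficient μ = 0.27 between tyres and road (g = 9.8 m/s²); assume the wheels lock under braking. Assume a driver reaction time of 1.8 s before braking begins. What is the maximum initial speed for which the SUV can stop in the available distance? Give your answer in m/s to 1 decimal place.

a = μg = 0.27 × 9.8 = 2.646 m/s².
Stopping distance: v·t_r + v²/(2a) = 190 with t_r = 1.8 s and a = 2.646 m/s².
So v² + 9.526 v − 1005.48 = 0.
Positive root: v = −a·t_r + √((a·t_r)² + 2a·d) = −4.763 + √(22.686 + 1005.48) = 27.3020 m/s.

Maximum speed ≈ 27.3 m/s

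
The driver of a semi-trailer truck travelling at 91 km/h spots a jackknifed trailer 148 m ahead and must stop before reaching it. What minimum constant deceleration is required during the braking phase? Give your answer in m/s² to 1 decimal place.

Required deceleration ≈ 2.2 m/s²

91 km/h ÷ 3.6 = 25.2778 m/s.
v² = 2a·d ⇒ a = v²/(2d) = 25.2778² / (2 × 148.000) = 638.967 / 296.000 = 2.1587 m/s².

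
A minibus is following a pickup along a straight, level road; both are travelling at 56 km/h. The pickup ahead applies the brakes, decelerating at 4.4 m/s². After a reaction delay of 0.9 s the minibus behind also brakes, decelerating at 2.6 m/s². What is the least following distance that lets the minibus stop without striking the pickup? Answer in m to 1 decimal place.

56 km/h ÷ 3.6 = 15.5556 m/s.
Leader travels v²/(2a_L) = 241.977 / 8.800 = 27.497 m before stopping.
Follower covers v·t_r = 15.5556 × 0.9 = 14.000 m while reacting, then v²/(2a_F) = 241.977 / 5.200 = 46.534 m while braking, for a total of 14.000 + 46.534 = 60.534 m.
Since a_F ≤ a_L and the follower starts braking later, the follower is never slower than the leader, so the closest approach is when both have stopped.
Minimum gap = 60.534 − 27.497 = 33.037 m.

Minimum gap ≈ 33.0 m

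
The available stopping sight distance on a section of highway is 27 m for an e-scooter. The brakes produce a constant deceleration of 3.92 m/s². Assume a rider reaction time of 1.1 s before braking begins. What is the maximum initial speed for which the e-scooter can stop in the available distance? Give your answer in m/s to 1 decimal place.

Maximum speed ≈ 10.9 m/s

Stopping distance: v·t_r + v²/(2a) = 27 with t_r = 1.1 s and a = 3.920 m/s².
So v² + 8.624 v − 211.68 = 0.
Positive root: v = −a·t_r + √((a·t_r)² + 2a·d) = −4.312 + √(18.593 + 211.68) = 10.8627 m/s.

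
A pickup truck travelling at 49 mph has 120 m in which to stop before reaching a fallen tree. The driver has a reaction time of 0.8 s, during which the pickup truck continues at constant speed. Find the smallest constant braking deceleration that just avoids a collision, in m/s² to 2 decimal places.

49 mph × 0.44704 = 21.9050 m/s.
Distance covered during reaction = 21.9050 × 0.8 = 17.524 m.
Distance available for braking: 120 − 17.524 = 102.476 m.
v² = 2a·d ⇒ a = v²/(2d) = 21.9050² / (2 × 102.476) = 479.829 / 204.952 = 2.3412 m/s².

Required deceleration ≈ 2.34 m/s²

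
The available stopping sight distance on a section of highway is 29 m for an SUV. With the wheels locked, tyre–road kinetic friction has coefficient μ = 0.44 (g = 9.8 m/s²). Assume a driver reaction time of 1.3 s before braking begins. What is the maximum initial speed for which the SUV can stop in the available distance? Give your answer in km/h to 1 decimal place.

a = μg = 0.44 × 9.8 = 4.312 m/s².
Stopping distance: v·t_r + v²/(2a) = 29 with t_r = 1.3 s and a = 4.312 m/s².
So v² + 11.211 v − 250.10 = 0.
Positive root: v = −a·t_r + √((a·t_r)² + 2a·d) = −5.606 + √(31.427 + 250.10) = 11.1728 m/s.
11.1728 m/s × 3.6 = 40.222 km/h.

Maximum speed ≈ 40.2 km/h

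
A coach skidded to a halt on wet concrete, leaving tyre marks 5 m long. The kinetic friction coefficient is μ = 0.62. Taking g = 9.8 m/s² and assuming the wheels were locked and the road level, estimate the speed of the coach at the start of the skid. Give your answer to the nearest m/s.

Deceleration a = μg = 0.62 × 9.8 = 6.076 m/s².
v = √(2a·d) = √(2 × 6.076 × 5) = √60.760 = 7.7949 m/s.

Initial speed ≈ 8 m/s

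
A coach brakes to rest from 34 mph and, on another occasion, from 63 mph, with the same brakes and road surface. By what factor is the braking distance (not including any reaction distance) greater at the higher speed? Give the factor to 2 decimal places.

Factor ≈ 3.43

Braking distance d = v²/(2a), so with a fixed, d ∝ v².
Factor = (63/34)² = 1.8529² = 3.4332.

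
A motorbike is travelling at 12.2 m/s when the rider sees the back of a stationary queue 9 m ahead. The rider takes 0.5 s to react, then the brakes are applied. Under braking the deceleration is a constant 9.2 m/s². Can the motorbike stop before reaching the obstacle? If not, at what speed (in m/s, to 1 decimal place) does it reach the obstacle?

No — it strikes the obstacle at 9.8 m/s

Reaction distance = 12.2000 × 0.5 = 6.100 m.
Braking distance needed to stop: v²/(2a) = 148.840 / 18.400 = 8.089 m, so total needed = 6.100 + 8.089 = 14.189 m > 9 m — it cannot stop.
Distance remaining when braking begins: 9 − 6.100 = 2.900 m.
v² = v₀² − 2a·d = 148.840 − 2 × 9.200 × 2.900 = 95.480 m²/s².
v = √95.480 = 9.771 m/s.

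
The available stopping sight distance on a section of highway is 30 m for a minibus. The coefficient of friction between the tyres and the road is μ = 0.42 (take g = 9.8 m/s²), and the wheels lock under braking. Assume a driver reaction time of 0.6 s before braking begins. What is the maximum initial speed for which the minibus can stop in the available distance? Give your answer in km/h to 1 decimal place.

a = μg = 0.42 × 9.8 = 4.116 m/s².
Stopping distance: v·t_r + v²/(2a) = 30 with t_r = 0.6 s and a = 4.116 m/s².
So v² + 4.939 v − 246.96 = 0.
Positive root: v = −a·t_r + √((a·t_r)² + 2a·d) = −2.470 + √(6.101 + 246.96) = 13.4379 m/s.
13.4379 m/s × 3.6 = 48.376 km/h.

Maximum speed ≈ 48.4 km/h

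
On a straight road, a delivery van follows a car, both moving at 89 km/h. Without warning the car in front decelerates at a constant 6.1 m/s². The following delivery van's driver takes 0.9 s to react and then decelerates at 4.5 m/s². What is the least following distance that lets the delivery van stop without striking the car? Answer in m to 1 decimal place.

89 km/h ÷ 3.6 = 24.7222 m/s.
Leader travels v²/(2a_L) = 611.187 / 12.200 = 50.097 m before stopping.
Follower covers v·t_r = 24.7222 × 0.9 = 22.250 m while reacting, then v²/(2a_F) = 611.187 / 9.000 = 67.910 m while braking, for a total of 22.250 + 67.910 = 90.160 m.
Since a_F ≤ a_L and the follower starts braking later, the follower is never slower than the leader, so the closest approach is when both have stopped.
Minimum gap = 90.160 − 50.097 = 40.063 m.

Minimum gap ≈ 40.1 m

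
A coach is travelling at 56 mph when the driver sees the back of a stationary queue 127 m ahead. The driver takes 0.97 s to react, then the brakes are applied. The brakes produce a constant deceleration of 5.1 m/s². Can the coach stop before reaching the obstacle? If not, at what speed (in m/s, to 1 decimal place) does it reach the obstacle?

56 mph × 0.44704 = 25.0342 m/s.
Reaction distance = 25.0342 × 0.97 = 24.283 m.
Braking distance = v²/(2a) = 626.711 / 10.200 = 61.442 m.
Total stopping distance = 24.283 + 61.442 = 85.725 m, vs 127 m available — it stops with 127 − 85.725 = 41.275 m to spare.

Yes — it stops about 41.3 m short of the obstacle, so it never reaches it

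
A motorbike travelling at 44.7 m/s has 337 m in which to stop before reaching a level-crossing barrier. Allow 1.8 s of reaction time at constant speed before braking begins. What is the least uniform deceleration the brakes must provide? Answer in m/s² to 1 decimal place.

Distance covered during reaction = 44.7000 × 1.8 = 80.460 m.
Distance available for braking: 337 − 80.460 = 256.540 m.
v² = 2a·d ⇒ a = v²/(2d) = 44.7000² / (2 × 256.540) = 1998.090 / 513.080 = 3.8943 m/s².

Required deceleration ≈ 3.9 m/s²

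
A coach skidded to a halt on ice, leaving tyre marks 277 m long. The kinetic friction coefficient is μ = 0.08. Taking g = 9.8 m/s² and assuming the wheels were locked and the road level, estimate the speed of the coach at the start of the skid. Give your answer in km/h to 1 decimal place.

Deceleration a = μg = 0.08 × 9.8 = 0.784 m/s².
v = √(2a·d) = √(2 × 0.784 × 277) = √434.336 = 20.8407 m/s.
= 20.8407 × 3.6 = 75.027 km/h.

Initial speed ≈ 75.0 km/h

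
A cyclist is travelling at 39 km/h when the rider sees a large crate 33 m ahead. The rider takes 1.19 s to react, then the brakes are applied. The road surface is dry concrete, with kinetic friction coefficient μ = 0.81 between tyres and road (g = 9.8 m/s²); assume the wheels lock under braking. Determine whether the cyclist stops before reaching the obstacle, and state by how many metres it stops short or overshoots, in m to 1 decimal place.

39 km/h ÷ 3.6 = 10.8333 m/s.
a = μg = 0.81 × 9.8 = 7.938 m/s².
Reaction distance = 10.8333 × 1.19 = 12.892 m.
Braking distance = v²/(2a) = 117.360 / 15.876 = 7.392 m.
Total stopping distance = 12.892 + 7.392 = 20.284 m, vs 33 m available — it stops with 33 − 20.284 = 12.716 m to spare.

Yes — it stops 12.7 m short of the obstacle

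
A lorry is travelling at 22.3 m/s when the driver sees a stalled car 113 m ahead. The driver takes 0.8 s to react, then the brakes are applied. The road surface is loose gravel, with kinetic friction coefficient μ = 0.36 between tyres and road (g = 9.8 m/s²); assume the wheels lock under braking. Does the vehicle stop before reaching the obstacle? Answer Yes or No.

a = μg = 0.36 × 9.8 = 3.528 m/s².
Reaction distance = 22.3000 × 0.8 = 17.840 m.
Braking distance = v²/(2a) = 497.290 / 7.056 = 70.478 m.
Total stopping distance = 17.840 + 70.478 = 88.318 m, vs 113 m available — it stops with 113 − 88.318 = 24.682 m to spare.

Yes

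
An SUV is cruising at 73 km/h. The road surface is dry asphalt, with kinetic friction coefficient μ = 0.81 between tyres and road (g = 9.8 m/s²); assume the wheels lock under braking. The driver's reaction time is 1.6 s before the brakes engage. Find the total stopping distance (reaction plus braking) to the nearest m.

Total stopping distance ≈ 58 m

73 km/h ÷ 3.6 = 20.2778 m/s.
a = μg = 0.81 × 9.8 = 7.938 m/s².
Reaction distance = v·t_r = 20.2778 × 1.6 = 32.444 m.
Braking distance = v²/(2a) = 20.2778² / (2 × 7.938) = 411.189 / 15.876 = 25.900 m.
Total = 32.444 + 25.900 = 58.344 m.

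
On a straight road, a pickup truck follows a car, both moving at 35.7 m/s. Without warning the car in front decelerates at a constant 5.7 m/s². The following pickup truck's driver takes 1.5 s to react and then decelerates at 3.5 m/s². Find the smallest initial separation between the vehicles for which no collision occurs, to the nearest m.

Minimum gap ≈ 124 m

Leader travels v²/(2a_L) = 1274.490 / 11.400 = 111.797 m before stopping.
Follower covers v·t_r = 35.7000 × 1.5 = 53.550 m while reacting, then v²/(2a_F) = 1274.490 / 7.000 = 182.070 m while braking, for a total of 53.550 + 182.070 = 235.620 m.
Since a_F ≤ a_L and the follower starts braking later, the follower is never slower than the leader, so the closest approach is when both have stopped.
Minimum gap = 235.620 − 111.797 = 123.823 m.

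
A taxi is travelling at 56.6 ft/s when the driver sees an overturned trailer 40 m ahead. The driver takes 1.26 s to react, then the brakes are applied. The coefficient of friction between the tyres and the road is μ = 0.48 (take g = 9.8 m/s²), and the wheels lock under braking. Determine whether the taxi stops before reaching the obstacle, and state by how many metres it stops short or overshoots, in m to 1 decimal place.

56.6 ft/s × 0.3048 = 17.2517 m/s.
a = μg = 0.48 × 9.8 = 4.704 m/s².
Reaction distance = 17.2517 × 1.26 = 21.737 m.
Braking distance = v²/(2a) = 297.621 / 9.408 = 31.635 m.
Total stopping distance = 21.737 + 31.635 = 53.372 m, vs 40 m available — it cannot stop in time and overshoots by 53.372 − 40 = 13.372 m.

No — it overshoots by 13.4 m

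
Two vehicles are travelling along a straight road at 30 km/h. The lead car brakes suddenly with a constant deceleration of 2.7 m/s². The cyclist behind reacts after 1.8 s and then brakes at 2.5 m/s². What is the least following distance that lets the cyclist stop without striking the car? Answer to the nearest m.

Minimum gap ≈ 16 m

30 km/h ÷ 3.6 = 8.3333 m/s.
Leader travels v²/(2a_L) = 69.444 / 5.400 = 12.860 m before stopping.
Follower covers v·t_r = 8.3333 × 1.8 = 15.000 m while reacting, then v²/(2a_F) = 69.444 / 5.000 = 13.889 m while braking, for a total of 15.000 + 13.889 = 28.889 m.
Since a_F ≤ a_L and the follower starts braking later, the follower is never slower than the leader, so the closest approach is when both have stopped.
Minimum gap = 28.889 − 12.860 = 16.029 m.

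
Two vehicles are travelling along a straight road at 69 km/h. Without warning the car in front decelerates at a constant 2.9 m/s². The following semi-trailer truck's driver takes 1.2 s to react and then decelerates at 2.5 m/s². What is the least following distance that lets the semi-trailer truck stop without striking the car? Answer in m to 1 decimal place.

69 km/h ÷ 3.6 = 19.1667 m/s.
Leader travels v²/(2a_L) = 367.362 / 5.800 = 63.338 m before stopping.
Follower covers v·t_r = 19.1667 × 1.2 = 23.000 m while reacting, then v²/(2a_F) = 367.362 / 5.000 = 73.472 m while braking, for a total of 23.000 + 73.472 = 96.472 m.
Since a_F ≤ a_L and the follower starts braking later, the follower is never slower than the leader, so the closest approach is when both have stopped.
Minimum gap = 96.472 − 63.338 = 33.134 m.

Minimum gap ≈ 33.1 m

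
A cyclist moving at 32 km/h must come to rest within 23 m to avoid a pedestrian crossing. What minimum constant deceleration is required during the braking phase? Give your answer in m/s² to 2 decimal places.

32 km/h ÷ 3.6 = 8.8889 m/s.
v² = 2a·d ⇒ a = v²/(2d) = 8.8889² / (2 × 23.000) = 79.013 / 46.000 = 1.7177 m/s².

Required deceleration ≈ 1.72 m/s²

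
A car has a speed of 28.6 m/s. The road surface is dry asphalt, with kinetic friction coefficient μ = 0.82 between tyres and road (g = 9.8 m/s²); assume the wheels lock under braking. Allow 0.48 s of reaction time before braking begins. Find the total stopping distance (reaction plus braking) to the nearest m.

a = μg = 0.82 × 9.8 = 8.036 m/s².
Reaction distance = v·t_r = 28.6000 × 0.48 = 13.728 m.
Braking distance = v²/(2a) = 28.6000² / (2 × 8.036) = 817.960 / 16.072 = 50.893 m.
Total = 13.728 + 50.893 = 64.621 m.

Total stopping distance ≈ 65 m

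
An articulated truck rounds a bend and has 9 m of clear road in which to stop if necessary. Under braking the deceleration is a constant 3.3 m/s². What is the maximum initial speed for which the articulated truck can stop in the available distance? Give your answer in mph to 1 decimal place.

v²/(2a) = d ⇒ v = √(2 × 3.300 × 9) = √59.40 = 7.7071 m/s.
7.7071 m/s ÷ 0.44704 = 17.240 mph.

Maximum speed ≈ 17.2 mph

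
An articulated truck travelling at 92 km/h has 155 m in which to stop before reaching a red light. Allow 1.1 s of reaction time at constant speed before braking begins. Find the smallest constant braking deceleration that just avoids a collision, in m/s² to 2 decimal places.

92 km/h ÷ 3.6 = 25.5556 m/s.
Distance covered during reaction = 25.5556 × 1.1 = 28.111 m.
Distance available for braking: 155 − 28.111 = 126.889 m.
v² = 2a·d ⇒ a = v²/(2d) = 25.5556² / (2 × 126.889) = 653.089 / 253.778 = 2.5735 m/s².

Required deceleration ≈ 2.57 m/s²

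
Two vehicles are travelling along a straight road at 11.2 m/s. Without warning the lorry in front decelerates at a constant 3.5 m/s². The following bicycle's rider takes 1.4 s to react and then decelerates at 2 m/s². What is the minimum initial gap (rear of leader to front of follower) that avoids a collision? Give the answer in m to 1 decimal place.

Minimum gap ≈ 29.1 m

Leader travels v²/(2a_L) = 125.440 / 7.000 = 17.920 m before stopping.
Follower covers v·t_r = 11.2000 × 1.4 = 15.680 m while reacting, then v²/(2a_F) = 125.440 / 4.000 = 31.360 m while braking, for a total of 15.680 + 31.360 = 47.040 m.
Since a_F ≤ a_L and the follower starts braking later, the follower is never slower than the leader, so the closest approach is when both have stopped.
Minimum gap = 47.040 − 17.920 = 29.120 m.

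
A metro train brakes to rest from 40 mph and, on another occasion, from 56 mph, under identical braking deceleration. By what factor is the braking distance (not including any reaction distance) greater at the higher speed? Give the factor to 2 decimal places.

Braking distance d = v²/(2a), so with a fixed, d ∝ v².
Factor = (56/40)² = 1.4000² = 1.9600.

Factor ≈ 1.96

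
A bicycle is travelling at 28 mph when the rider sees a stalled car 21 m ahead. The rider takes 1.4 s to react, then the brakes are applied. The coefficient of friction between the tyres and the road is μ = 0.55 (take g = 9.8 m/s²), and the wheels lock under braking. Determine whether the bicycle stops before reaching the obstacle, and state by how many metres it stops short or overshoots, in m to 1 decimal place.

No — it overshoots by 11.1 m

28 mph × 0.44704 = 12.5171 m/s.
a = μg = 0.55 × 9.8 = 5.390 m/s².
Reaction distance = 12.5171 × 1.4 = 17.524 m.
Braking distance = v²/(2a) = 156.678 / 10.780 = 14.534 m.
Total stopping distance = 17.524 + 14.534 = 32.058 m, vs 21 m available — it cannot stop in time and overshoots by 32.058 − 21 = 11.058 m.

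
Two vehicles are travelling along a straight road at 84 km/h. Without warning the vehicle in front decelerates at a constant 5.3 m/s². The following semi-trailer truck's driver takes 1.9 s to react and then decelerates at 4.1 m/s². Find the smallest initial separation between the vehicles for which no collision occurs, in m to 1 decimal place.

84 km/h ÷ 3.6 = 23.3333 m/s.
Leader travels v²/(2a_L) = 544.443 / 10.600 = 51.363 m before stopping.
Follower covers v·t_r = 23.3333 × 1.9 = 44.333 m while reacting, then v²/(2a_F) = 544.443 / 8.200 = 66.395 m while braking, for a total of 44.333 + 66.395 = 110.728 m.
Since a_F ≤ a_L and the follower starts braking later, the follower is never slower than the leader, so the closest approach is when both have stopped.
Minimum gap = 110.728 − 51.363 = 59.365 m.

Minimum gap ≈ 59.4 m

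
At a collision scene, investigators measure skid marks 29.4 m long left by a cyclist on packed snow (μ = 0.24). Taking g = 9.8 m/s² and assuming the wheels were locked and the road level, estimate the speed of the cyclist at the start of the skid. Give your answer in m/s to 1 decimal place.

Deceleration a = μg = 0.24 × 9.8 = 2.352 m/s².
v = √(2a·d) = √(2 × 2.352 × 29.4) = √138.298 = 11.7600 m/s.

Initial speed ≈ 11.8 m/s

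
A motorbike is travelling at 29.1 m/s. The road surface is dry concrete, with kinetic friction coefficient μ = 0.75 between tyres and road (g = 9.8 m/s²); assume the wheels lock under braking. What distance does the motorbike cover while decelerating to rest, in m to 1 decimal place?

a = μg = 0.75 × 9.8 = 7.350 m/s².
Braking distance = v²/(2a) = 29.1000² / (2 × 7.350) = 846.810 / 14.700 = 57.606 m.

Braking distance ≈ 57.6 m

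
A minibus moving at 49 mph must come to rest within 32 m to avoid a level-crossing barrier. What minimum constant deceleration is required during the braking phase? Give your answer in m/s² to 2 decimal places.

49 mph × 0.44704 = 21.9050 m/s.
v² = 2a·d ⇒ a = v²/(2d) = 21.9050² / (2 × 32.000) = 479.829 / 64.000 = 7.4973 m/s².

Required deceleration ≈ 7.50 m/s²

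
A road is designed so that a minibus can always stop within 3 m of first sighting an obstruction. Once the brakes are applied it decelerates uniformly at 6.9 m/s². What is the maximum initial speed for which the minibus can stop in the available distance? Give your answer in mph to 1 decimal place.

Maximum speed ≈ 14.4 mph

v²/(2a) = d ⇒ v = √(2 × 6.900 × 3) = √41.40 = 6.4343 m/s.
6.4343 m/s ÷ 0.44704 = 14.393 mph.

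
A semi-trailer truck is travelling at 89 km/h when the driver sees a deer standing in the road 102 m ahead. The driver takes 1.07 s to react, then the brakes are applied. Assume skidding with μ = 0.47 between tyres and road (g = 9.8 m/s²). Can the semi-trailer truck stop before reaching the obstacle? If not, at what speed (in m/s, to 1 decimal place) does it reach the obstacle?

89 km/h ÷ 3.6 = 24.7222 m/s.
a = μg = 0.47 × 9.8 = 4.606 m/s².
Reaction distance = 24.7222 × 1.07 = 26.453 m.
Braking distance = v²/(2a) = 611.187 / 9.212 = 66.347 m.
Total stopping distance = 26.453 + 66.347 = 92.800 m, vs 102 m available — it stops with 102 − 92.800 = 9.200 m to spare.

Yes — it stops about 9.2 m short of the obstacle, so it never reaches it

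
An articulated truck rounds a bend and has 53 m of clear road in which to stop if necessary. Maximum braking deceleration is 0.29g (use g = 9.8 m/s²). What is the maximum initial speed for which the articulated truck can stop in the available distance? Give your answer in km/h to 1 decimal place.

Maximum speed ≈ 62.5 km/h

a = 0.29 × 9.8 = 2.842 m/s².
v²/(2a) = d ⇒ v = √(2 × 2.842 × 53) = √301.25 = 17.3566 m/s.
17.3566 m/s × 3.6 = 62.484 km/h.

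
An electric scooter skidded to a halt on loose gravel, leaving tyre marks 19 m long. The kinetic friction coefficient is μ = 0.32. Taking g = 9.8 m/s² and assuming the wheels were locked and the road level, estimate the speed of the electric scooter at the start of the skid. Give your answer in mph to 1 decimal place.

Deceleration a = μg = 0.32 × 9.8 = 3.136 m/s².
v = √(2a·d) = √(2 × 3.136 × 19) = √119.168 = 10.9164 m/s.
= 10.9164 ÷ 0.44704 = 24.419 mph.

Initial speed ≈ 24.4 mph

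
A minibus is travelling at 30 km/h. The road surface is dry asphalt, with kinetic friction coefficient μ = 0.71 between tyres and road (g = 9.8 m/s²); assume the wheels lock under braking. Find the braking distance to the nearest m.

30 km/h ÷ 3.6 = 8.3333 m/s.
a = μg = 0.71 × 9.8 = 6.958 m/s².
Braking distance = v²/(2a) = 8.3333² / (2 × 6.958) = 69.444 / 13.916 = 4.990 m.

Braking distance ≈ 5 m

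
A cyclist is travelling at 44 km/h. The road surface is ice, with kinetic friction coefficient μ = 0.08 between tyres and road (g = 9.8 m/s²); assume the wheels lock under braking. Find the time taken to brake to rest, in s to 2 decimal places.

44 km/h ÷ 3.6 = 12.2222 m/s.
a = μg = 0.08 × 9.8 = 0.784 m/s².
Braking time = v/a = 12.2222 / 0.784 = 15.590 s.

Braking time ≈ 15.59 s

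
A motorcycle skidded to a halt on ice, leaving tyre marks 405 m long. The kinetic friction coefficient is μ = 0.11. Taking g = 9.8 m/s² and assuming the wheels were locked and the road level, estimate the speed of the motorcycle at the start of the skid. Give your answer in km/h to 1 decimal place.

Deceleration a = μg = 0.11 × 9.8 = 1.078 m/s².
v = √(2a·d) = √(2 × 1.078 × 405) = √873.180 = 29.5496 m/s.
= 29.5496 × 3.6 = 106.379 km/h.

Initial speed ≈ 106.4 km/h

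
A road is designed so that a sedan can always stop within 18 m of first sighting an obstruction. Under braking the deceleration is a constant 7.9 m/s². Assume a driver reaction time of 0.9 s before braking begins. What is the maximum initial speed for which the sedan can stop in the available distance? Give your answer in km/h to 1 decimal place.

Maximum speed ≈ 40.3 km/h

Stopping distance: v·t_r + v²/(2a) = 18 with t_r = 0.9 s and a = 7.900 m/s².
So v² + 14.220 v − 284.40 = 0.
Positive root: v = −a·t_r + √((a·t_r)² + 2a·d) = −7.110 + √(50.552 + 284.40) = 11.1917 m/s.
11.1917 m/s × 3.6 = 40.290 km/h.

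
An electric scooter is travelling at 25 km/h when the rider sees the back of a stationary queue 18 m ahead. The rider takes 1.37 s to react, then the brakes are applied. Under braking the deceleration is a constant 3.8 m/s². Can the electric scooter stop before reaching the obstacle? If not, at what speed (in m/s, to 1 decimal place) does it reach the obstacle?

25 km/h ÷ 3.6 = 6.9444 m/s.
Reaction distance = 6.9444 × 1.37 = 9.514 m.
Braking distance = v²/(2a) = 48.225 / 7.600 = 6.345 m.
Total stopping distance = 9.514 + 6.345 = 15.859 m, vs 18 m available — it stops with 18 − 15.859 = 2.141 m to spare.

Yes — it stops about 2.1 m short of the obstacle, so it never reaches it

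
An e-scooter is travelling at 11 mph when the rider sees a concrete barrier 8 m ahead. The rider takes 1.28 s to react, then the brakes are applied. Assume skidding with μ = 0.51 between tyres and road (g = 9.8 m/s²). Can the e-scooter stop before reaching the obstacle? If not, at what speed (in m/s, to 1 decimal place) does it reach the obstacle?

11 mph × 0.44704 = 4.9174 m/s.
a = μg = 0.51 × 9.8 = 4.998 m/s².
Reaction distance = 4.9174 × 1.28 = 6.294 m.
Braking distance needed to stop: v²/(2a) = 24.181 / 9.996 = 2.419 m, so total needed = 6.294 + 2.419 = 8.713 m > 8 m — it cannot stop.
Distance remaining when braking begins: 8 − 6.294 = 1.706 m.
v² = v₀² − 2a·d = 24.181 − 2 × 4.998 × 1.706 = 7.128 m²/s².
v = √7.128 = 2.670 m/s.

No — it strikes the obstacle at 2.7 m/s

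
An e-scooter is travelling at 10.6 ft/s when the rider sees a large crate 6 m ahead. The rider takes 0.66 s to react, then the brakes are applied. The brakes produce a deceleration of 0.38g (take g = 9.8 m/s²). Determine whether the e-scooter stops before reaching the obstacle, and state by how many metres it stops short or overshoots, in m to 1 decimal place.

10.6 ft/s × 0.3048 = 3.2309 m/s.
a = 0.38 × 9.8 = 3.724 m/s².
Reaction distance = 3.2309 × 0.66 = 2.132 m.
Braking distance = v²/(2a) = 10.439 / 7.448 = 1.402 m.
Total stopping distance = 2.132 + 1.402 = 3.534 m, vs 6 m available — it stops with 6 − 3.534 = 2.466 m to spare.

Yes — it stops 2.5 m short of the obstacle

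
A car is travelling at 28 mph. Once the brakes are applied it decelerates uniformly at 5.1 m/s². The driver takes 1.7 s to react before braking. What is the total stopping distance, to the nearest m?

28 mph × 0.44704 = 12.5171 m/s.
Reaction distance = v·t_r = 12.5171 × 1.7 = 21.279 m.
Braking distance = v²/(2a) = 12.5171² / (2 × 5.100) = 156.678 / 10.200 = 15.361 m.
Total = 21.279 + 15.361 = 36.640 m.

Total stopping distance ≈ 37 m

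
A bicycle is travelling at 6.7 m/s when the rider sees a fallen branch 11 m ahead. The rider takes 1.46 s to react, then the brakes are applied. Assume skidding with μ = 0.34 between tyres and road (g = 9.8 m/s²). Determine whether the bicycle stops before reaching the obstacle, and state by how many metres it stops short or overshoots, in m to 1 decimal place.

No — it overshoots by 5.5 m

a = μg = 0.34 × 9.8 = 3.332 m/s².
Reaction distance = 6.7000 × 1.46 = 9.782 m.
Braking distance = v²/(2a) = 44.890 / 6.664 = 6.736 m.
Total stopping distance = 9.782 + 6.736 = 16.518 m, vs 11 m available — it cannot stop in time and overshoots by 16.518 − 11 = 5.518 m.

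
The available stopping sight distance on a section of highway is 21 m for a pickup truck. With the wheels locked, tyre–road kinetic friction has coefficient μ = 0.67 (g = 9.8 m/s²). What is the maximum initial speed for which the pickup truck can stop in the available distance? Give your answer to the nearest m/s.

Maximum speed ≈ 17 m/s

a = μg = 0.67 × 9.8 = 6.566 m/s².
v²/(2a) = d ⇒ v = √(2 × 6.566 × 21) = √275.77 = 16.6063 m/s.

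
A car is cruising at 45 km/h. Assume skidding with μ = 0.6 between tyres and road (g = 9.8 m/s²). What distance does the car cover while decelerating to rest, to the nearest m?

Braking distance ≈ 13 m

45 km/h ÷ 3.6 = 12.5000 m/s.
a = μg = 0.6 × 9.8 = 5.880 m/s².
Braking distance = v²/(2a) = 12.5000² / (2 × 5.880) = 156.250 / 11.760 = 13.287 m.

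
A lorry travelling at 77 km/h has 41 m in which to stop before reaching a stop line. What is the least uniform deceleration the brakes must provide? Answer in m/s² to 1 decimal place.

Required deceleration ≈ 5.6 m/s²

77 km/h ÷ 3.6 = 21.3889 m/s.
v² = 2a·d ⇒ a = v²/(2d) = 21.3889² / (2 × 41.000) = 457.485 / 82.000 = 5.5791 m/s².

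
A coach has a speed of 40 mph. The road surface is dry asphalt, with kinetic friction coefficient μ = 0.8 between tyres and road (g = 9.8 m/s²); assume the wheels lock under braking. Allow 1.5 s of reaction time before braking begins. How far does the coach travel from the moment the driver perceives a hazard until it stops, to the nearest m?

40 mph × 0.44704 = 17.8816 m/s.
a = μg = 0.8 × 9.8 = 7.840 m/s².
Reaction distance = v·t_r = 17.8816 × 1.5 = 26.822 m.
Braking distance = v²/(2a) = 17.8816² / (2 × 7.840) = 319.752 / 15.680 = 20.392 m.
Total = 26.822 + 20.392 = 47.214 m.

Total stopping distance ≈ 47 m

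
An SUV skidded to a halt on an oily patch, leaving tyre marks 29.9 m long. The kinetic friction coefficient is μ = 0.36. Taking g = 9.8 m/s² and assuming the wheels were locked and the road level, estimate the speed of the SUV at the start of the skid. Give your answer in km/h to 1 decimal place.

Initial speed ≈ 52.3 km/h

Deceleration a = μg = 0.36 × 9.8 = 3.528 m/s².
v = √(2a·d) = √(2 × 3.528 × 29.9) = √210.974 = 14.5249 m/s.
= 14.5249 × 3.6 = 52.290 km/h.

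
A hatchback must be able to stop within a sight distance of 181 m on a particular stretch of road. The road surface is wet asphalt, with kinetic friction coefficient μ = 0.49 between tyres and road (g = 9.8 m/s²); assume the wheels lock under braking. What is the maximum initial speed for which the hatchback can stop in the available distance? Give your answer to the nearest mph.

Maximum speed ≈ 93 mph

a = μg = 0.49 × 9.8 = 4.802 m/s².
v²/(2a) = d ⇒ v = √(2 × 4.802 × 181) = √1738.32 = 41.6932 m/s.
41.6932 m/s ÷ 0.44704 = 93.265 mph.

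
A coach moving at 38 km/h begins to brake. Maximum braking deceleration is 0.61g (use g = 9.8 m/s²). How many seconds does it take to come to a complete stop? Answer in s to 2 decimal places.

Braking time ≈ 1.77 s

38 km/h ÷ 3.6 = 10.5556 m/s.
a = 0.61 × 9.8 = 5.978 m/s².
Braking time = v/a = 10.5556 / 5.978 = 1.766 s.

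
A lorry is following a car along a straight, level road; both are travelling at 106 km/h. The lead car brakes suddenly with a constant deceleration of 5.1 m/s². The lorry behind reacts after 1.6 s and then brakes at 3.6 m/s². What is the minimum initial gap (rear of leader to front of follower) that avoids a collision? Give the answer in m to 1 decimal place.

Minimum gap ≈ 82.5 m

106 km/h ÷ 3.6 = 29.4444 m/s.
Leader travels v²/(2a_L) = 866.973 / 10.200 = 84.997 m before stopping.
Follower covers v·t_r = 29.4444 × 1.6 = 47.111 m while reacting, then v²/(2a_F) = 866.973 / 7.200 = 120.413 m while braking, for a total of 47.111 + 120.413 = 167.524 m.
Since a_F ≤ a_L and the follower starts braking later, the follower is never slower than the leader, so the closest approach is when both have stopped.
Minimum gap = 167.524 − 84.997 = 82.527 m.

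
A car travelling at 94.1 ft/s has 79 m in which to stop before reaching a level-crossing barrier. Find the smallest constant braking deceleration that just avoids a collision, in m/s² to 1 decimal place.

94.1 ft/s × 0.3048 = 28.6817 m/s.
v² = 2a·d ⇒ a = v²/(2d) = 28.6817² / (2 × 79.000) = 822.640 / 158.000 = 5.2066 m/s².

Required deceleration ≈ 5.2 m/s²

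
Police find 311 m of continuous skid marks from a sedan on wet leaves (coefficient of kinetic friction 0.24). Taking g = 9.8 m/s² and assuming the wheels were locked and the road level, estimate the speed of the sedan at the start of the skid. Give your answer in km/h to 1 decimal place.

Initial speed ≈ 137.7 km/h

Deceleration a = μg = 0.24 × 9.8 = 2.352 m/s².
v = √(2a·d) = √(2 × 2.352 × 311) = √1462.944 = 38.2485 m/s.
= 38.2485 × 3.6 = 137.695 km/h.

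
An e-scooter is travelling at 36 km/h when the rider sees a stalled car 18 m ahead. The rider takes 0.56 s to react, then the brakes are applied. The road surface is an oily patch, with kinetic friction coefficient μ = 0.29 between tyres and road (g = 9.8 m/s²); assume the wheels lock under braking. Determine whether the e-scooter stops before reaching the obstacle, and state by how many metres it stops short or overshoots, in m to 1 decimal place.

36 km/h ÷ 3.6 = 10.0000 m/s.
a = μg = 0.29 × 9.8 = 2.842 m/s².
Reaction distance = 10.0000 × 0.56 = 5.600 m.
Braking distance = v²/(2a) = 100.000 / 5.684 = 17.593 m.
Total stopping distance = 5.600 + 17.593 = 23.193 m, vs 18 m available — it cannot stop in time and overshoots by 23.193 − 18 = 5.193 m.

No — it overshoots by 5.2 m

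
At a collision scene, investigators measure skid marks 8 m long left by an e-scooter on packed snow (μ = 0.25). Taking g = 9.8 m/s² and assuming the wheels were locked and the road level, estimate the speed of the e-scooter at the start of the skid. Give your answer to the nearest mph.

Initial speed ≈ 14 mph

Deceleration a = μg = 0.25 × 9.8 = 2.450 m/s².
v = √(2a·d) = √(2 × 2.450 × 8) = √39.200 = 6.2610 m/s.
= 6.2610 ÷ 0.44704 = 14.005 mph.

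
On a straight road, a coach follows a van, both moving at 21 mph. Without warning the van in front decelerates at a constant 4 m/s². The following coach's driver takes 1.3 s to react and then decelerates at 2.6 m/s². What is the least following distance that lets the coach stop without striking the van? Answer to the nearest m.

Minimum gap ≈ 18 m

21 mph × 0.44704 = 9.3878 m/s.
Leader travels v²/(2a_L) = 88.131 / 8.000 = 11.016 m before stopping.
Follower covers v·t_r = 9.3878 × 1.3 = 12.204 m while reacting, then v²/(2a_F) = 88.131 / 5.200 = 16.948 m while braking, for a total of 12.204 + 16.948 = 29.152 m.
Since a_F ≤ a_L and the follower starts braking later, the follower is never slower than the leader, so the closest approach is when both have stopped.
Minimum gap = 29.152 − 11.016 = 18.136 m.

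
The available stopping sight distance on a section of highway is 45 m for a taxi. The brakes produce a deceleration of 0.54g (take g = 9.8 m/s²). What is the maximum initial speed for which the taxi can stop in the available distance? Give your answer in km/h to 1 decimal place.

Maximum speed ≈ 78.6 km/h

a = 0.54 × 9.8 = 5.292 m/s².
v²/(2a) = d ⇒ v = √(2 × 5.292 × 45) = √476.28 = 21.8238 m/s.
21.8238 m/s × 3.6 = 78.566 km/h.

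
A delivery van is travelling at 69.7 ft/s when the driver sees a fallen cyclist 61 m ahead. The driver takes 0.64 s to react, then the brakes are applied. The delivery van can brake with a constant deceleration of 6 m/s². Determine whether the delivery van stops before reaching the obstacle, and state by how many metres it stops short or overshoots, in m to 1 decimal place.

69.7 ft/s × 0.3048 = 21.2446 m/s.
Reaction distance = 21.2446 × 0.64 = 13.597 m.
Braking distance = v²/(2a) = 451.333 / 12.000 = 37.611 m.
Total stopping distance = 13.597 + 37.611 = 51.208 m, vs 61 m available — it stops with 61 − 51.208 = 9.792 m to spare.

Yes — it stops 9.8 m short of the obstacle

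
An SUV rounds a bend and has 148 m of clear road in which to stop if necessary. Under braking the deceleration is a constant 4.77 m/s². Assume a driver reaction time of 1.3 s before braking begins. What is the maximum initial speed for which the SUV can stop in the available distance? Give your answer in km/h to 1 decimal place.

Stopping distance: v·t_r + v²/(2a) = 148 with t_r = 1.3 s and a = 4.770 m/s².
So v² + 12.402 v − 1411.92 = 0.
Positive root: v = −a·t_r + √((a·t_r)² + 2a·d) = −6.201 + √(38.452 + 1411.92) = 31.8827 m/s.
31.8827 m/s × 3.6 = 114.778 km/h.

Maximum speed ≈ 114.8 km/h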